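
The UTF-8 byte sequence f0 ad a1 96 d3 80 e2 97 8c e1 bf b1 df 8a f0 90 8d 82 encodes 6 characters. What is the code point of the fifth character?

U+07CA

Offset 0: leading byte 0xF0 = 11110000 → 4-byte char #1 = F0 AD A1 96.
Offset 4: leading byte 0xD3 = 11010011 → 2-byte char #2 = D3 80.
Offset 6: leading byte 0xE2 = 11100010 → 3-byte char #3 = E2 97 8C.
Offset 9: leading byte 0xE1 = 11100001 → 3-byte char #4 = E1 BF B1.
Offset 12: leading byte 0xDF = 11011111 → 2-byte char #5 = DF 8A.
Leading byte 0xDF = 11011111 matches 110xxxxx → 2-byte sequence.
Byte 1: 0xDF = 11011111, payload 11111 (5 bits).
Byte 2: 0x8A = 10001010 (10xxxxxx ✓), payload 001010.
Concatenate: 11111001010 = 0x7CA (11 bits → U+07CA).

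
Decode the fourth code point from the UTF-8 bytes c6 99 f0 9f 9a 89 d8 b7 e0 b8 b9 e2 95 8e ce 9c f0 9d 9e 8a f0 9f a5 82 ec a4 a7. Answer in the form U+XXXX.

Offset 0: leading byte 0xC6 = 11000110 → 2-byte char #1 = C6 99.
Offset 2: leading byte 0xF0 = 11110000 → 4-byte char #2 = F0 9F 9A 89.
Offset 6: leading byte 0xD8 = 11011000 → 2-byte char #3 = D8 B7.
Offset 8: leading byte 0xE0 = 11100000 → 3-byte char #4 = E0 B8 B9.
Leading byte 0xE0 = 11100000 matches 1110xxxx → 3-byte sequence.
Byte 1: 0xE0 = 11100000, payload 0000 (4 bits).
Byte 2: 0xB8 = 10111000 (10xxxxxx ✓), payload 111000.
Byte 3: 0xB9 = 10111001 (10xxxxxx ✓), payload 111001.
Concatenate: 0000111000111001 = 0xE39 (16 bits → U+0E39).

U+0E39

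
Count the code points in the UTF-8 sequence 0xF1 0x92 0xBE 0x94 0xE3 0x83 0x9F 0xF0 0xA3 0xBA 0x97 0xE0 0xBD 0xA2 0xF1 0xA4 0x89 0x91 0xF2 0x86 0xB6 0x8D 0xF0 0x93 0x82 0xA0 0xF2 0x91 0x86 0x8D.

Byte at offset 0: 0xF1 = 11110001 → 4-byte char (#1). Advance 4.
Byte at offset 4: 0xE3 = 11100011 → 3-byte char (#2). Advance 3.
Byte at offset 7: 0xF0 = 11110000 → 4-byte char (#3). Advance 4.
Byte at offset 11: 0xE0 = 11100000 → 3-byte char (#4). Advance 3.
Byte at offset 14: 0xF1 = 11110001 → 4-byte char (#5). Advance 4.
Byte at offset 18: 0xF2 = 11110010 → 4-byte char (#6). Advance 4.
Byte at offset 22: 0xF0 = 11110000 → 4-byte char (#7). Advance 4.
Byte at offset 26: 0xF2 = 11110010 → 4-byte char (#8). Advance 4.
Reached end at offset 30 after 8 code points.

8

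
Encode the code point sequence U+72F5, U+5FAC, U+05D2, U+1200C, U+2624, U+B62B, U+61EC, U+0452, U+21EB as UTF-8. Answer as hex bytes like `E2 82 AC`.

E7 8B B5 E5 BE AC D7 92 F0 92 80 8C E2 98 A4 EB 98 AB E6 87 AC D1 92 E2 87 AB

U+72F5: 3-byte form → E7 8B B5.
U+5FAC: 3-byte form → E5 BE AC.
U+05D2: 2-byte form → D7 92.
U+1200C: 4-byte form → F0 92 80 8C.
U+2624: 3-byte form → E2 98 A4.
U+B62B: 3-byte form → EB 98 AB.
U+61EC: 3-byte form → E6 87 AC.
U+0452: 2-byte form → D1 92.
U+21EB: 3-byte form → E2 87 AB.
Concatenated (26 bytes): E7 8B B5 E5 BE AC D7 92 F0 92 80 8C E2 98 A4 EB 98 AB E6 87 AC D1 92 E2 87 AB.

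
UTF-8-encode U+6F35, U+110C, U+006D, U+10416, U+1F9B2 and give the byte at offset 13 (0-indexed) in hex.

0xA6

U+6F35 → 3-byte form E6 BC B5 at offsets 0–2.
U+110C → 3-byte form E1 84 8C at offsets 3–5.
U+006D → 1-byte form 6D at offsets 6–6.
U+10416 → 4-byte form F0 90 90 96 at offsets 7–10.
U+1F9B2 → 4-byte form F0 9F A6 B2 at offsets 11–14.
Offset 13 falls in char 5's range; it's byte 3 of F0 9F A6 B2 = 0xA6.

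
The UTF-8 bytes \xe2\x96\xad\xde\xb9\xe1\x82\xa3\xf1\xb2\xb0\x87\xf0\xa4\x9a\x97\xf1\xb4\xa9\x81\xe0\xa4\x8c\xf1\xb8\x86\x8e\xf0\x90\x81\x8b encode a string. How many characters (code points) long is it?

9

Byte at offset 0: 0xE2 = 11100010 → 3-byte char (#1). Advance 3.
Byte at offset 3: 0xDE = 11011110 → 2-byte char (#2). Advance 2.
Byte at offset 5: 0xE1 = 11100001 → 3-byte char (#3). Advance 3.
Byte at offset 8: 0xF1 = 11110001 → 4-byte char (#4). Advance 4.
Byte at offset 12: 0xF0 = 11110000 → 4-byte char (#5). Advance 4.
Byte at offset 16: 0xF1 = 11110001 → 4-byte char (#6). Advance 4.
Byte at offset 20: 0xE0 = 11100000 → 3-byte char (#7). Advance 3.
Byte at offset 23: 0xF1 = 11110001 → 4-byte char (#8). Advance 4.
Byte at offset 27: 0xF0 = 11110000 → 4-byte char (#9). Advance 4.
Reached end at offset 31 after 9 code points.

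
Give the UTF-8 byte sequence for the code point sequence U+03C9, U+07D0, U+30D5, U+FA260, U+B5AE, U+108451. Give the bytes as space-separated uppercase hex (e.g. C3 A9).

CF 89 DF 90 E3 83 95 F3 BA 89 A0 EB 96 AE F4 88 91 91

U+03C9: 2-byte form → CF 89.
U+07D0: 2-byte form → DF 90.
U+30D5: 3-byte form → E3 83 95.
U+FA260: 4-byte form → F3 BA 89 A0.
U+B5AE: 3-byte form → EB 96 AE.
U+108451: 4-byte form → F4 88 91 91.
Concatenated (18 bytes): CF 89 DF 90 E3 83 95 F3 BA 89 A0 EB 96 AE F4 88 91 91.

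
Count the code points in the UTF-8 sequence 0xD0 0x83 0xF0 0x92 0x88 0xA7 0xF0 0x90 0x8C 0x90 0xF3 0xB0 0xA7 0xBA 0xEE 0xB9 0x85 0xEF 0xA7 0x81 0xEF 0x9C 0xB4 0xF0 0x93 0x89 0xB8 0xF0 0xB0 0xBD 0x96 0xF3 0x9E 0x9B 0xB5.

10

Byte at offset 0: 0xD0 = 11010000 → 2-byte char (#1). Advance 2.
Byte at offset 2: 0xF0 = 11110000 → 4-byte char (#2). Advance 4.
Byte at offset 6: 0xF0 = 11110000 → 4-byte char (#3). Advance 4.
Byte at offset 10: 0xF3 = 11110011 → 4-byte char (#4). Advance 4.
Byte at offset 14: 0xEE = 11101110 → 3-byte char (#5). Advance 3.
Byte at offset 17: 0xEF = 11101111 → 3-byte char (#6). Advance 3.
Byte at offset 20: 0xEF = 11101111 → 3-byte char (#7). Advance 3.
Byte at offset 23: 0xF0 = 11110000 → 4-byte char (#8). Advance 4.
Byte at offset 27: 0xF0 = 11110000 → 4-byte char (#9). Advance 4.
Byte at offset 31: 0xF3 = 11110011 → 4-byte char (#10). Advance 4.
Reached end at offset 35 after 10 code points.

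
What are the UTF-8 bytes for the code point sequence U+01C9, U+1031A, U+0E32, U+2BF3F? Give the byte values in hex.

C7 89 F0 90 8C 9A E0 B8 B2 F0 AB BC BF

U+01C9: 2-byte form → C7 89.
U+1031A: 4-byte form → F0 90 8C 9A.
U+0E32: 3-byte form → E0 B8 B2.
U+2BF3F: 4-byte form → F0 AB BC BF.
Concatenated (13 bytes): C7 89 F0 90 8C 9A E0 B8 B2 F0 AB BC BF.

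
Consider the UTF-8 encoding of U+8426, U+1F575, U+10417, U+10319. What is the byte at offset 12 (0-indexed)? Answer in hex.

0x90

U+8426 → 3-byte form E8 90 A6 at offsets 0–2.
U+1F575 → 4-byte form F0 9F 95 B5 at offsets 3–6.
U+10417 → 4-byte form F0 90 90 97 at offsets 7–10.
U+10319 → 4-byte form F0 90 8C 99 at offsets 11–14.
Offset 12 falls in char 4's range; it's byte 2 of F0 90 8C 99 = 0x90.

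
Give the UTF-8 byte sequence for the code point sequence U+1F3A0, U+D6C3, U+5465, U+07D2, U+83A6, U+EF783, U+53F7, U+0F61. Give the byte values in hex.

U+1F3A0: 4-byte form → F0 9F 8E A0.
U+D6C3: 3-byte form → ED 9B 83.
U+5465: 3-byte form → E5 91 A5.
U+07D2: 2-byte form → DF 92.
U+83A6: 3-byte form → E8 8E A6.
U+EF783: 4-byte form → F3 AF 9E 83.
U+53F7: 3-byte form → E5 8F B7.
U+0F61: 3-byte form → E0 BD A1.
Concatenated (25 bytes): F0 9F 8E A0 ED 9B 83 E5 91 A5 DF 92 E8 8E A6 F3 AF 9E 83 E5 8F B7 E0 BD A1.

F0 9F 8E A0 ED 9B 83 E5 91 A5 DF 92 E8 8E A6 F3 AF 9E 83 E5 8F B7 E0 BD A1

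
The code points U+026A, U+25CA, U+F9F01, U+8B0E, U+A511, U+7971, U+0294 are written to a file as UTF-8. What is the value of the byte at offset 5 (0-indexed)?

0xF3

U+026A → 2-byte form C9 AA at offsets 0–1.
U+25CA → 3-byte form E2 97 8A at offsets 2–4.
U+F9F01 → 4-byte form F3 B9 BC 81 at offsets 5–8.
Offset 5 falls in char 3's range; it's byte 1 of F3 B9 BC 81 = 0xF3.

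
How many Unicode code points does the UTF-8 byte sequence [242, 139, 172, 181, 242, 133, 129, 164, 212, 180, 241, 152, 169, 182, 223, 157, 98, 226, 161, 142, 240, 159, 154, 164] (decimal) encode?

Byte at offset 0: 0xF2 = 11110010 → 4-byte char (#1). Advance 4.
Byte at offset 4: 0xF2 = 11110010 → 4-byte char (#2). Advance 4.
Byte at offset 8: 0xD4 = 11010100 → 2-byte char (#3). Advance 2.
Byte at offset 10: 0xF1 = 11110001 → 4-byte char (#4). Advance 4.
Byte at offset 14: 0xDF = 11011111 → 2-byte char (#5). Advance 2.
Byte at offset 16: 0x62 = 01100010 → 1-byte char (#6). Advance 1.
Byte at offset 17: 0xE2 = 11100010 → 3-byte char (#7). Advance 3.
Byte at offset 20: 0xF0 = 11110000 → 4-byte char (#8). Advance 4.
Reached end at offset 24 after 8 code points.

8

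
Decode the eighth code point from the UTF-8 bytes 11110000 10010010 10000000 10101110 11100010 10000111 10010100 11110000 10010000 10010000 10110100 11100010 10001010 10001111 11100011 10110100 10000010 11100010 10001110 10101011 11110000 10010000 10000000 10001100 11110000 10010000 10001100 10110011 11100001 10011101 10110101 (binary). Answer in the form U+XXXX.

U+10333

Offset 0: leading byte 0xF0 = 11110000 → 4-byte char #1 = F0 92 80 AE.
Offset 4: leading byte 0xE2 = 11100010 → 3-byte char #2 = E2 87 94.
Offset 7: leading byte 0xF0 = 11110000 → 4-byte char #3 = F0 90 90 B4.
Offset 11: leading byte 0xE2 = 11100010 → 3-byte char #4 = E2 8A 8F.
Offset 14: leading byte 0xE3 = 11100011 → 3-byte char #5 = E3 B4 82.
Offset 17: leading byte 0xE2 = 11100010 → 3-byte char #6 = E2 8E AB.
Offset 20: leading byte 0xF0 = 11110000 → 4-byte char #7 = F0 90 80 8C.
Offset 24: leading byte 0xF0 = 11110000 → 4-byte char #8 = F0 90 8C B3.
Leading byte 0xF0 = 11110000 matches 11110xxx → 4-byte sequence.
Byte 1: 0xF0 = 11110000, payload 000 (3 bits).
Byte 2: 0x90 = 10010000 (10xxxxxx ✓), payload 010000.
Byte 3: 0x8C = 10001100 (10xxxxxx ✓), payload 001100.
Byte 4: 0xB3 = 10110011 (10xxxxxx ✓), payload 110011.
Concatenate: 000010000001100110011 = 0x10333 (21 bits → U+10333).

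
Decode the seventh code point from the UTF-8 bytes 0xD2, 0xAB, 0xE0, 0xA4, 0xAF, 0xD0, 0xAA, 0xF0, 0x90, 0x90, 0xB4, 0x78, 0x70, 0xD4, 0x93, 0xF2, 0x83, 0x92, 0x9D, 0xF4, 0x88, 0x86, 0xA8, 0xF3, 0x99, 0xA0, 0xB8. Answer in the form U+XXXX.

U+0513

Offset 0: leading byte 0xD2 = 11010010 → 2-byte char #1 = D2 AB.
Offset 2: leading byte 0xE0 = 11100000 → 3-byte char #2 = E0 A4 AF.
Offset 5: leading byte 0xD0 = 11010000 → 2-byte char #3 = D0 AA.
Offset 7: leading byte 0xF0 = 11110000 → 4-byte char #4 = F0 90 90 B4.
Offset 11: leading byte 0x78 = 01111000 → 1-byte char #5 = 78.
Offset 12: leading byte 0x70 = 01110000 → 1-byte char #6 = 70.
Offset 13: leading byte 0xD4 = 11010100 → 2-byte char #7 = D4 93.
Leading byte 0xD4 = 11010100 matches 110xxxxx → 2-byte sequence.
Byte 1: 0xD4 = 11010100, payload 10100 (5 bits).
Byte 2: 0x93 = 10010011 (10xxxxxx ✓), payload 010011.
Concatenate: 10100010011 = 0x513 (11 bits → U+0513).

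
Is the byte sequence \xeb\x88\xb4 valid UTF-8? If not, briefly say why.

Leading byte 0xEB = 11101011 → 3-byte form.
Continuation bytes 0x88=10001000, 0xB4=10110100 all match 10xxxxxx.
Decoded value 0xB234 is ≥ 0x800 (shortest form) and not a surrogate.

valid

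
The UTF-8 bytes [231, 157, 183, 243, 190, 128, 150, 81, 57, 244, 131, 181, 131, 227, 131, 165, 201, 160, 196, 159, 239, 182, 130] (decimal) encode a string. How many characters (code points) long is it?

Byte at offset 0: 0xE7 = 11100111 → 3-byte char (#1). Advance 3.
Byte at offset 3: 0xF3 = 11110011 → 4-byte char (#2). Advance 4.
Byte at offset 7: 0x51 = 01010001 → 1-byte char (#3). Advance 1.
Byte at offset 8: 0x39 = 00111001 → 1-byte char (#4). Advance 1.
Byte at offset 9: 0xF4 = 11110100 → 4-byte char (#5). Advance 4.
Byte at offset 13: 0xE3 = 11100011 → 3-byte char (#6). Advance 3.
Byte at offset 16: 0xC9 = 11001001 → 2-byte char (#7). Advance 2.
Byte at offset 18: 0xC4 = 11000100 → 2-byte char (#8). Advance 2.
Byte at offset 20: 0xEF = 11101111 → 3-byte char (#9). Advance 3.
Reached end at offset 23 after 9 code points.

9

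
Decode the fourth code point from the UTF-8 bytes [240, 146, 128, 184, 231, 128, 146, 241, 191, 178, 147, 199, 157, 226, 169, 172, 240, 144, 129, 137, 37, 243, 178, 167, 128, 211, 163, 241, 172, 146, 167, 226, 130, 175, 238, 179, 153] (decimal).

U+01DD

Offset 0: leading byte 0xF0 = 11110000 → 4-byte char #1 = F0 92 80 B8.
Offset 4: leading byte 0xE7 = 11100111 → 3-byte char #2 = E7 80 92.
Offset 7: leading byte 0xF1 = 11110001 → 4-byte char #3 = F1 BF B2 93.
Offset 11: leading byte 0xC7 = 11000111 → 2-byte char #4 = C7 9D.
Leading byte 0xC7 = 11000111 matches 110xxxxx → 2-byte sequence.
Byte 1: 0xC7 = 11000111, payload 00111 (5 bits).
Byte 2: 0x9D = 10011101 (10xxxxxx ✓), payload 011101.
Concatenate: 00111011101 = 0x1DD (11 bits → U+01DD).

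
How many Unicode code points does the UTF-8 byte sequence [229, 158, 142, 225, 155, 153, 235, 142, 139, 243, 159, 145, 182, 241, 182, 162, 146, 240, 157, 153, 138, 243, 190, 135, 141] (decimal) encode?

7

Byte at offset 0: 0xE5 = 11100101 → 3-byte char (#1). Advance 3.
Byte at offset 3: 0xE1 = 11100001 → 3-byte char (#2). Advance 3.
Byte at offset 6: 0xEB = 11101011 → 3-byte char (#3). Advance 3.
Byte at offset 9: 0xF3 = 11110011 → 4-byte char (#4). Advance 4.
Byte at offset 13: 0xF1 = 11110001 → 4-byte char (#5). Advance 4.
Byte at offset 17: 0xF0 = 11110000 → 4-byte char (#6). Advance 4.
Byte at offset 21: 0xF3 = 11110011 → 4-byte char (#7). Advance 4.
Reached end at offset 25 after 7 code points.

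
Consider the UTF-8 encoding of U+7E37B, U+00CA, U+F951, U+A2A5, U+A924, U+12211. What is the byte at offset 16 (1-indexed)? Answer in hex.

1-indexed offset 16 is 0-indexed offset 15.
U+7E37B → 4-byte form F1 BE 8D BB at offsets 0–3.
U+00CA → 2-byte form C3 8A at offsets 4–5.
U+F951 → 3-byte form EF A5 91 at offsets 6–8.
U+A2A5 → 3-byte form EA 8A A5 at offsets 9–11.
U+A924 → 3-byte form EA A4 A4 at offsets 12–14.
U+12211 → 4-byte form F0 92 88 91 at offsets 15–18.
Offset 15 falls in char 6's range; it's byte 1 of F0 92 88 91 = 0xF0.

0xF0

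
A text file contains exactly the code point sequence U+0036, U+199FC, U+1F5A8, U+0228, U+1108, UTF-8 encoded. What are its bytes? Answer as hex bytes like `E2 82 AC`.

U+0036: 1-byte form → 36.
U+199FC: 4-byte form → F0 99 A7 BC.
U+1F5A8: 4-byte form → F0 9F 96 A8.
U+0228: 2-byte form → C8 A8.
U+1108: 3-byte form → E1 84 88.
Concatenated (14 bytes): 36 F0 99 A7 BC F0 9F 96 A8 C8 A8 E1 84 88.

36 F0 99 A7 BC F0 9F 96 A8 C8 A8 E1 84 88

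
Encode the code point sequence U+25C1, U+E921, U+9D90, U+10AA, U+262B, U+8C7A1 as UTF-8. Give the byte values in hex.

U+25C1: 3-byte form → E2 97 81.
U+E921: 3-byte form → EE A4 A1.
U+9D90: 3-byte form → E9 B6 90.
U+10AA: 3-byte form → E1 82 AA.
U+262B: 3-byte form → E2 98 AB.
U+8C7A1: 4-byte form → F2 8C 9E A1.
Concatenated (19 bytes): E2 97 81 EE A4 A1 E9 B6 90 E1 82 AA E2 98 AB F2 8C 9E A1.

E2 97 81 EE A4 A1 E9 B6 90 E1 82 AA E2 98 AB F2 8C 9E A1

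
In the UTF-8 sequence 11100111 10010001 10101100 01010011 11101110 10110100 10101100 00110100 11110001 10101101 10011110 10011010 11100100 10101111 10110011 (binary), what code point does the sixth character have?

Offset 0: leading byte 0xE7 = 11100111 → 3-byte char #1 = E7 91 AC.
Offset 3: leading byte 0x53 = 01010011 → 1-byte char #2 = 53.
Offset 4: leading byte 0xEE = 11101110 → 3-byte char #3 = EE B4 AC.
Offset 7: leading byte 0x34 = 00110100 → 1-byte char #4 = 34.
Offset 8: leading byte 0xF1 = 11110001 → 4-byte char #5 = F1 AD 9E 9A.
Offset 12: leading byte 0xE4 = 11100100 → 3-byte char #6 = E4 AF B3.
Leading byte 0xE4 = 11100100 matches 1110xxxx → 3-byte sequence.
Byte 1: 0xE4 = 11100100, payload 0100 (4 bits).
Byte 2: 0xAF = 10101111 (10xxxxxx ✓), payload 101111.
Byte 3: 0xB3 = 10110011 (10xxxxxx ✓), payload 110011.
Concatenate: 0100101111110011 = 0x4BF3 (16 bits → U+4BF3).

U+4BF3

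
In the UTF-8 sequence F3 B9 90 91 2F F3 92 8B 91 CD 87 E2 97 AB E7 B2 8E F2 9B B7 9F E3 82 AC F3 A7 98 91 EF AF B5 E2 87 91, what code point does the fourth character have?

Offset 0: leading byte 0xF3 = 11110011 → 4-byte char #1 = F3 B9 90 91.
Offset 4: leading byte 0x2F = 00101111 → 1-byte char #2 = 2F.
Offset 5: leading byte 0xF3 = 11110011 → 4-byte char #3 = F3 92 8B 91.
Offset 9: leading byte 0xCD = 11001101 → 2-byte char #4 = CD 87.
Leading byte 0xCD = 11001101 matches 110xxxxx → 2-byte sequence.
Byte 1: 0xCD = 11001101, payload 01101 (5 bits).
Byte 2: 0x87 = 10000111 (10xxxxxx ✓), payload 000111.
Concatenate: 01101000111 = 0x347 (11 bits → U+0347).

U+0347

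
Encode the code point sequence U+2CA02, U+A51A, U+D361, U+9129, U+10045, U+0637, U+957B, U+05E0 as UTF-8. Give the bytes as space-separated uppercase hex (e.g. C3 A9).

U+2CA02: 4-byte form → F0 AC A8 82.
U+A51A: 3-byte form → EA 94 9A.
U+D361: 3-byte form → ED 8D A1.
U+9129: 3-byte form → E9 84 A9.
U+10045: 4-byte form → F0 90 81 85.
U+0637: 2-byte form → D8 B7.
U+957B: 3-byte form → E9 95 BB.
U+05E0: 2-byte form → D7 A0.
Concatenated (24 bytes): F0 AC A8 82 EA 94 9A ED 8D A1 E9 84 A9 F0 90 81 85 D8 B7 E9 95 BB D7 A0.

F0 AC A8 82 EA 94 9A ED 8D A1 E9 84 A9 F0 90 81 85 D8 B7 E9 95 BB D7 A0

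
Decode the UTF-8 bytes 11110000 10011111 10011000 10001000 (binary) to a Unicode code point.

Leading byte 0xF0 = 11110000 matches 11110xxx → 4-byte sequence.
Byte 1: 0xF0 = 11110000, payload 000 (3 bits).
Byte 2: 0x9F = 10011111 (10xxxxxx ✓), payload 011111.
Byte 3: 0x98 = 10011000 (10xxxxxx ✓), payload 011000.
Byte 4: 0x88 = 10001000 (10xxxxxx ✓), payload 001000.
Concatenate: 000011111011000001000 = 0x1F608 (21 bits → U+1F608).

U+1F608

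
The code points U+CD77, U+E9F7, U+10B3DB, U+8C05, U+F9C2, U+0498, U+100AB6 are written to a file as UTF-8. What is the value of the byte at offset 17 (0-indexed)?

U+CD77 → 3-byte form EC B5 B7 at offsets 0–2.
U+E9F7 → 3-byte form EE A7 B7 at offsets 3–5.
U+10B3DB → 4-byte form F4 8B 8F 9B at offsets 6–9.
U+8C05 → 3-byte form E8 B0 85 at offsets 10–12.
U+F9C2 → 3-byte form EF A7 82 at offsets 13–15.
U+0498 → 2-byte form D2 98 at offsets 16–17.
Offset 17 falls in char 6's range; it's byte 2 of D2 98 = 0x98.

0x98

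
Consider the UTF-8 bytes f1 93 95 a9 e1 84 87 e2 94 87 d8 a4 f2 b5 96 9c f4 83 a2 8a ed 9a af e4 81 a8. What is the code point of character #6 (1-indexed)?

U+10388A

Offset 0: leading byte 0xF1 = 11110001 → 4-byte char #1 = F1 93 95 A9.
Offset 4: leading byte 0xE1 = 11100001 → 3-byte char #2 = E1 84 87.
Offset 7: leading byte 0xE2 = 11100010 → 3-byte char #3 = E2 94 87.
Offset 10: leading byte 0xD8 = 11011000 → 2-byte char #4 = D8 A4.
Offset 12: leading byte 0xF2 = 11110010 → 4-byte char #5 = F2 B5 96 9C.
Offset 16: leading byte 0xF4 = 11110100 → 4-byte char #6 = F4 83 A2 8A.
Leading byte 0xF4 = 11110100 matches 11110xxx → 4-byte sequence.
Byte 1: 0xF4 = 11110100, payload 100 (3 bits).
Byte 2: 0x83 = 10000011 (10xxxxxx ✓), payload 000011.
Byte 3: 0xA2 = 10100010 (10xxxxxx ✓), payload 100010.
Byte 4: 0x8A = 10001010 (10xxxxxx ✓), payload 001010.
Concatenate: 100000011100010001010 = 0x10388A (21 bits → U+10388A).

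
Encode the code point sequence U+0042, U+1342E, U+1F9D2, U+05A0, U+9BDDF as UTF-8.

U+0042: 1-byte form → 42.
U+1342E: 4-byte form → F0 93 90 AE.
U+1F9D2: 4-byte form → F0 9F A7 92.
U+05A0: 2-byte form → D6 A0.
U+9BDDF: 4-byte form → F2 9B B7 9F.
Concatenated (15 bytes): 42 F0 93 90 AE F0 9F A7 92 D6 A0 F2 9B B7 9F.

42 F0 93 90 AE F0 9F A7 92 D6 A0 F2 9B B7 9F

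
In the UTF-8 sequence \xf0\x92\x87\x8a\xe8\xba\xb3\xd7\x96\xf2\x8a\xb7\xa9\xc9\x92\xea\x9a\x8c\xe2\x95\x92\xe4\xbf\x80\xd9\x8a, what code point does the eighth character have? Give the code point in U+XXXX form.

U+4FC0

Offset 0: leading byte 0xF0 = 11110000 → 4-byte char #1 = F0 92 87 8A.
Offset 4: leading byte 0xE8 = 11101000 → 3-byte char #2 = E8 BA B3.
Offset 7: leading byte 0xD7 = 11010111 → 2-byte char #3 = D7 96.
Offset 9: leading byte 0xF2 = 11110010 → 4-byte char #4 = F2 8A B7 A9.
Offset 13: leading byte 0xC9 = 11001001 → 2-byte char #5 = C9 92.
Offset 15: leading byte 0xEA = 11101010 → 3-byte char #6 = EA 9A 8C.
Offset 18: leading byte 0xE2 = 11100010 → 3-byte char #7 = E2 95 92.
Offset 21: leading byte 0xE4 = 11100100 → 3-byte char #8 = E4 BF 80.
Leading byte 0xE4 = 11100100 matches 1110xxxx → 3-byte sequence.
Byte 1: 0xE4 = 11100100, payload 0100 (4 bits).
Byte 2: 0xBF = 10111111 (10xxxxxx ✓), payload 111111.
Byte 3: 0x80 = 10000000 (10xxxxxx ✓), payload 000000.
Concatenate: 0100111111000000 = 0x4FC0 (16 bits → U+4FC0).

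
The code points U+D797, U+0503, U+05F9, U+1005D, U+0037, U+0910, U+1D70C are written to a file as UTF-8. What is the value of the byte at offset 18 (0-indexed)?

0x8C

U+D797 → 3-byte form ED 9E 97 at offsets 0–2.
U+0503 → 2-byte form D4 83 at offsets 3–4.
U+05F9 → 2-byte form D7 B9 at offsets 5–6.
U+1005D → 4-byte form F0 90 81 9D at offsets 7–10.
U+0037 → 1-byte form 37 at offsets 11–11.
U+0910 → 3-byte form E0 A4 90 at offsets 12–14.
U+1D70C → 4-byte form F0 9D 9C 8C at offsets 15–18.
Offset 18 falls in char 7's range; it's byte 4 of F0 9D 9C 8C = 0x8C.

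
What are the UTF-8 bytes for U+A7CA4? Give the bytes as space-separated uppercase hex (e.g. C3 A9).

U+A7CA4 = 0xA7CA4 = 687268 decimal. In range U+10000–U+10FFFF → 4-byte form: 11110xxx 10xxxxxx 10xxxxxx 10xxxxxx.
Binary (21 bits): 010100111110010100100.
Split 3+6+6+6: 010 | 100111 | 110010 | 100100.
Byte 1: 11110010 = 0xF2.
Byte 2: 10100111 = 0xA7.
Byte 3: 10110010 = 0xB2.
Byte 4: 10100100 = 0xA4.

F2 A7 B2 A4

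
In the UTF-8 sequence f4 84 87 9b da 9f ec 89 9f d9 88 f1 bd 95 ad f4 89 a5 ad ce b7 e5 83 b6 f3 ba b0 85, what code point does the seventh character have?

Offset 0: leading byte 0xF4 = 11110100 → 4-byte char #1 = F4 84 87 9B.
Offset 4: leading byte 0xDA = 11011010 → 2-byte char #2 = DA 9F.
Offset 6: leading byte 0xEC = 11101100 → 3-byte char #3 = EC 89 9F.
Offset 9: leading byte 0xD9 = 11011001 → 2-byte char #4 = D9 88.
Offset 11: leading byte 0xF1 = 11110001 → 4-byte char #5 = F1 BD 95 AD.
Offset 15: leading byte 0xF4 = 11110100 → 4-byte char #6 = F4 89 A5 AD.
Offset 19: leading byte 0xCE = 11001110 → 2-byte char #7 = CE B7.
Leading byte 0xCE = 11001110 matches 110xxxxx → 2-byte sequence.
Byte 1: 0xCE = 11001110, payload 01110 (5 bits).
Byte 2: 0xB7 = 10110111 (10xxxxxx ✓), payload 110111.
Concatenate: 01110110111 = 0x3B7 (11 bits → U+03B7).

U+03B7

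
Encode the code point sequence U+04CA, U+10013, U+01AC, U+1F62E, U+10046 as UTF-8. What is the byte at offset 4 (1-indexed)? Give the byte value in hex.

0x90

1-indexed offset 4 is 0-indexed offset 3.
U+04CA → 2-byte form D3 8A at offsets 0–1.
U+10013 → 4-byte form F0 90 80 93 at offsets 2–5.
Offset 3 falls in char 2's range; it's byte 2 of F0 90 80 93 = 0x90.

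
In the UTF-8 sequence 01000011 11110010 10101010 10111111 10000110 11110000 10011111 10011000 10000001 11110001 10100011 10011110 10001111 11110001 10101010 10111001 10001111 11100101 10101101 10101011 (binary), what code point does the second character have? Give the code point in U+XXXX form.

Offset 0: leading byte 0x43 = 01000011 → 1-byte char #1 = 43.
Offset 1: leading byte 0xF2 = 11110010 → 4-byte char #2 = F2 AA BF 86.
Leading byte 0xF2 = 11110010 matches 11110xxx → 4-byte sequence.
Byte 1: 0xF2 = 11110010, payload 010 (3 bits).
Byte 2: 0xAA = 10101010 (10xxxxxx ✓), payload 101010.
Byte 3: 0xBF = 10111111 (10xxxxxx ✓), payload 111111.
Byte 4: 0x86 = 10000110 (10xxxxxx ✓), payload 000110.
Concatenate: 010101010111111000110 = 0xAAFC6 (21 bits → U+AAFC6).

U+AAFC6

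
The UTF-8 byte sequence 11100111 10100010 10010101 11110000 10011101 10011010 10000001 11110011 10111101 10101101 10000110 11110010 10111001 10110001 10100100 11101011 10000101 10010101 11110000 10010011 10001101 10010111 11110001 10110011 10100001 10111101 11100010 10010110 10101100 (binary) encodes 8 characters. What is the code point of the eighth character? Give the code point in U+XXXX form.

U+25AC

Offset 0: leading byte 0xE7 = 11100111 → 3-byte char #1 = E7 A2 95.
Offset 3: leading byte 0xF0 = 11110000 → 4-byte char #2 = F0 9D 9A 81.
Offset 7: leading byte 0xF3 = 11110011 → 4-byte char #3 = F3 BD AD 86.
Offset 11: leading byte 0xF2 = 11110010 → 4-byte char #4 = F2 B9 B1 A4.
Offset 15: leading byte 0xEB = 11101011 → 3-byte char #5 = EB 85 95.
Offset 18: leading byte 0xF0 = 11110000 → 4-byte char #6 = F0 93 8D 97.
Offset 22: leading byte 0xF1 = 11110001 → 4-byte char #7 = F1 B3 A1 BD.
Offset 26: leading byte 0xE2 = 11100010 → 3-byte char #8 = E2 96 AC.
Leading byte 0xE2 = 11100010 matches 1110xxxx → 3-byte sequence.
Byte 1: 0xE2 = 11100010, payload 0010 (4 bits).
Byte 2: 0x96 = 10010110 (10xxxxxx ✓), payload 010110.
Byte 3: 0xAC = 10101100 (10xxxxxx ✓), payload 101100.
Concatenate: 0010010110101100 = 0x25AC (16 bits → U+25AC).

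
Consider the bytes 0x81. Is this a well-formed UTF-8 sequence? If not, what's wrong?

invalid (continuation byte with no leading byte)

Byte 0x81 = 10000001 has the form 10xxxxxx — a continuation byte — but there is no preceding leading byte.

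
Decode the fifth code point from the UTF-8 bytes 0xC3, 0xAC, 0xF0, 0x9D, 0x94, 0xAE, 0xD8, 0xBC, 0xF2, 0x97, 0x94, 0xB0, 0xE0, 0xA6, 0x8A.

Offset 0: leading byte 0xC3 = 11000011 → 2-byte char #1 = C3 AC.
Offset 2: leading byte 0xF0 = 11110000 → 4-byte char #2 = F0 9D 94 AE.
Offset 6: leading byte 0xD8 = 11011000 → 2-byte char #3 = D8 BC.
Offset 8: leading byte 0xF2 = 11110010 → 4-byte char #4 = F2 97 94 B0.
Offset 12: leading byte 0xE0 = 11100000 → 3-byte char #5 = E0 A6 8A.
Leading byte 0xE0 = 11100000 matches 1110xxxx → 3-byte sequence.
Byte 1: 0xE0 = 11100000, payload 0000 (4 bits).
Byte 2: 0xA6 = 10100110 (10xxxxxx ✓), payload 100110.
Byte 3: 0x8A = 10001010 (10xxxxxx ✓), payload 001010.
Concatenate: 0000100110001010 = 0x98A (16 bits → U+098A).

U+098A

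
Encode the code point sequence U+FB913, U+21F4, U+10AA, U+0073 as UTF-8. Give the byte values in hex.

F3 BB A4 93 E2 87 B4 E1 82 AA 73

U+FB913: 4-byte form → F3 BB A4 93.
U+21F4: 3-byte form → E2 87 B4.
U+10AA: 3-byte form → E1 82 AA.
U+0073: 1-byte form → 73.
Concatenated (11 bytes): F3 BB A4 93 E2 87 B4 E1 82 AA 73.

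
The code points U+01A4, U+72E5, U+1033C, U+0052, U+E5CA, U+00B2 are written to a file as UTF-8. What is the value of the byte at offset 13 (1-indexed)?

1-indexed offset 13 is 0-indexed offset 12.
U+01A4 → 2-byte form C6 A4 at offsets 0–1.
U+72E5 → 3-byte form E7 8B A5 at offsets 2–4.
U+1033C → 4-byte form F0 90 8C BC at offsets 5–8.
U+0052 → 1-byte form 52 at offsets 9–9.
U+E5CA → 3-byte form EE 97 8A at offsets 10–12.
Offset 12 falls in char 5's range; it's byte 3 of EE 97 8A = 0x8A.

0x8A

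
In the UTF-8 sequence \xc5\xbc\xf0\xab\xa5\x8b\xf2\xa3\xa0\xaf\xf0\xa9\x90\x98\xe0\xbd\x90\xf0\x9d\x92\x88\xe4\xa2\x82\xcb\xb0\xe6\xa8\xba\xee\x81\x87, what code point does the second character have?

Offset 0: leading byte 0xC5 = 11000101 → 2-byte char #1 = C5 BC.
Offset 2: leading byte 0xF0 = 11110000 → 4-byte char #2 = F0 AB A5 8B.
Leading byte 0xF0 = 11110000 matches 11110xxx → 4-byte sequence.
Byte 1: 0xF0 = 11110000, payload 000 (3 bits).
Byte 2: 0xAB = 10101011 (10xxxxxx ✓), payload 101011.
Byte 3: 0xA5 = 10100101 (10xxxxxx ✓), payload 100101.
Byte 4: 0x8B = 10001011 (10xxxxxx ✓), payload 001011.
Concatenate: 000101011100101001011 = 0x2B94B (21 bits → U+2B94B).

U+2B94B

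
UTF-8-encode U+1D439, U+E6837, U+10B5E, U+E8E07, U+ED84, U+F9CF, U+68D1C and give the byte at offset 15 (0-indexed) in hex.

U+1D439 → 4-byte form F0 9D 90 B9 at offsets 0–3.
U+E6837 → 4-byte form F3 A6 A0 B7 at offsets 4–7.
U+10B5E → 4-byte form F0 90 AD 9E at offsets 8–11.
U+E8E07 → 4-byte form F3 A8 B8 87 at offsets 12–15.
Offset 15 falls in char 4's range; it's byte 4 of F3 A8 B8 87 = 0x87.

0x87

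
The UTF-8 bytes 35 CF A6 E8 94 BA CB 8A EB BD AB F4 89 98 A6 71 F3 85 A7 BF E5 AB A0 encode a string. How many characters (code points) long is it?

Byte at offset 0: 0x35 = 00110101 → 1-byte char (#1). Advance 1.
Byte at offset 1: 0xCF = 11001111 → 2-byte char (#2). Advance 2.
Byte at offset 3: 0xE8 = 11101000 → 3-byte char (#3). Advance 3.
Byte at offset 6: 0xCB = 11001011 → 2-byte char (#4). Advance 2.
Byte at offset 8: 0xEB = 11101011 → 3-byte char (#5). Advance 3.
Byte at offset 11: 0xF4 = 11110100 → 4-byte char (#6). Advance 4.
Byte at offset 15: 0x71 = 01110001 → 1-byte char (#7). Advance 1.
Byte at offset 16: 0xF3 = 11110011 → 4-byte char (#8). Advance 4.
Byte at offset 20: 0xE5 = 11100101 → 3-byte char (#9). Advance 3.
Reached end at offset 23 after 9 code points.

9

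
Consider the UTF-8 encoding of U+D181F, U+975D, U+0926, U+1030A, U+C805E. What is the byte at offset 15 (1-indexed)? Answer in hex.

0xF3

1-indexed offset 15 is 0-indexed offset 14.
U+D181F → 4-byte form F3 91 A0 9F at offsets 0–3.
U+975D → 3-byte form E9 9D 9D at offsets 4–6.
U+0926 → 3-byte form E0 A4 A6 at offsets 7–9.
U+1030A → 4-byte form F0 90 8C 8A at offsets 10–13.
U+C805E → 4-byte form F3 88 81 9E at offsets 14–17.
Offset 14 falls in char 5's range; it's byte 1 of F3 88 81 9E = 0xF3.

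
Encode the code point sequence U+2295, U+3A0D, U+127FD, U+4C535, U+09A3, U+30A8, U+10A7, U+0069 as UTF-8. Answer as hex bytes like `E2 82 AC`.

E2 8A 95 E3 A8 8D F0 92 9F BD F1 8C 94 B5 E0 A6 A3 E3 82 A8 E1 82 A7 69

U+2295: 3-byte form → E2 8A 95.
U+3A0D: 3-byte form → E3 A8 8D.
U+127FD: 4-byte form → F0 92 9F BD.
U+4C535: 4-byte form → F1 8C 94 B5.
U+09A3: 3-byte form → E0 A6 A3.
U+30A8: 3-byte form → E3 82 A8.
U+10A7: 3-byte form → E1 82 A7.
U+0069: 1-byte form → 69.
Concatenated (24 bytes): E2 8A 95 E3 A8 8D F0 92 9F BD F1 8C 94 B5 E0 A6 A3 E3 82 A8 E1 82 A7 69.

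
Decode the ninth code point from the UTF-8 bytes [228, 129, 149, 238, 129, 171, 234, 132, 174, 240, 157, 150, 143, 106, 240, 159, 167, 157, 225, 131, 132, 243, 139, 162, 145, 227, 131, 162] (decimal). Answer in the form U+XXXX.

Offset 0: leading byte 0xE4 = 11100100 → 3-byte char #1 = E4 81 95.
Offset 3: leading byte 0xEE = 11101110 → 3-byte char #2 = EE 81 AB.
Offset 6: leading byte 0xEA = 11101010 → 3-byte char #3 = EA 84 AE.
Offset 9: leading byte 0xF0 = 11110000 → 4-byte char #4 = F0 9D 96 8F.
Offset 13: leading byte 0x6A = 01101010 → 1-byte char #5 = 6A.
Offset 14: leading byte 0xF0 = 11110000 → 4-byte char #6 = F0 9F A7 9D.
Offset 18: leading byte 0xE1 = 11100001 → 3-byte char #7 = E1 83 84.
Offset 21: leading byte 0xF3 = 11110011 → 4-byte char #8 = F3 8B A2 91.
Offset 25: leading byte 0xE3 = 11100011 → 3-byte char #9 = E3 83 A2.
Leading byte 0xE3 = 11100011 matches 1110xxxx → 3-byte sequence.
Byte 1: 0xE3 = 11100011, payload 0011 (4 bits).
Byte 2: 0x83 = 10000011 (10xxxxxx ✓), payload 000011.
Byte 3: 0xA2 = 10100010 (10xxxxxx ✓), payload 100010.
Concatenate: 0011000011100010 = 0x30E2 (16 bits → U+30E2).

U+30E2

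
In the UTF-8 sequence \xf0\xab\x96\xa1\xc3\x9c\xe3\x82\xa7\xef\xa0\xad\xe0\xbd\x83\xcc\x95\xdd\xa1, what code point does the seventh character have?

Offset 0: leading byte 0xF0 = 11110000 → 4-byte char #1 = F0 AB 96 A1.
Offset 4: leading byte 0xC3 = 11000011 → 2-byte char #2 = C3 9C.
Offset 6: leading byte 0xE3 = 11100011 → 3-byte char #3 = E3 82 A7.
Offset 9: leading byte 0xEF = 11101111 → 3-byte char #4 = EF A0 AD.
Offset 12: leading byte 0xE0 = 11100000 → 3-byte char #5 = E0 BD 83.
Offset 15: leading byte 0xCC = 11001100 → 2-byte char #6 = CC 95.
Offset 17: leading byte 0xDD = 11011101 → 2-byte char #7 = DD A1.
Leading byte 0xDD = 11011101 matches 110xxxxx → 2-byte sequence.
Byte 1: 0xDD = 11011101, payload 11101 (5 bits).
Byte 2: 0xA1 = 10100001 (10xxxxxx ✓), payload 100001.
Concatenate: 11101100001 = 0x761 (11 bits → U+0761).

U+0761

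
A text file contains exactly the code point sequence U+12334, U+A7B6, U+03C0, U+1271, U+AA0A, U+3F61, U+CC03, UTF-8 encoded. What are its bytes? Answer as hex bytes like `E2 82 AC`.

F0 92 8C B4 EA 9E B6 CF 80 E1 89 B1 EA A8 8A E3 BD A1 EC B0 83

U+12334: 4-byte form → F0 92 8C B4.
U+A7B6: 3-byte form → EA 9E B6.
U+03C0: 2-byte form → CF 80.
U+1271: 3-byte form → E1 89 B1.
U+AA0A: 3-byte form → EA A8 8A.
U+3F61: 3-byte form → E3 BD A1.
U+CC03: 3-byte form → EC B0 83.
Concatenated (21 bytes): F0 92 8C B4 EA 9E B6 CF 80 E1 89 B1 EA A8 8A E3 BD A1 EC B0 83.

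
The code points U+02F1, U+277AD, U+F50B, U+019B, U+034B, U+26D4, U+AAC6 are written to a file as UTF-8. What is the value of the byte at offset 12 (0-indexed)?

U+02F1 → 2-byte form CB B1 at offsets 0–1.
U+277AD → 4-byte form F0 A7 9E AD at offsets 2–5.
U+F50B → 3-byte form EF 94 8B at offsets 6–8.
U+019B → 2-byte form C6 9B at offsets 9–10.
U+034B → 2-byte form CD 8B at offsets 11–12.
Offset 12 falls in char 5's range; it's byte 2 of CD 8B = 0x8B.

0x8B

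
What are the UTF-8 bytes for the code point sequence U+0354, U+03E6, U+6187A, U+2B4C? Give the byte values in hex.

U+0354: 2-byte form → CD 94.
U+03E6: 2-byte form → CF A6.
U+6187A: 4-byte form → F1 A1 A1 BA.
U+2B4C: 3-byte form → E2 AD 8C.
Concatenated (11 bytes): CD 94 CF A6 F1 A1 A1 BA E2 AD 8C.

CD 94 CF A6 F1 A1 A1 BA E2 AD 8C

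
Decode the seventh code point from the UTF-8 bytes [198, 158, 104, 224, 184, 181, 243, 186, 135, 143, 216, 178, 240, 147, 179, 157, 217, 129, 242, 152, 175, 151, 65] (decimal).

U+0641

Offset 0: leading byte 0xC6 = 11000110 → 2-byte char #1 = C6 9E.
Offset 2: leading byte 0x68 = 01101000 → 1-byte char #2 = 68.
Offset 3: leading byte 0xE0 = 11100000 → 3-byte char #3 = E0 B8 B5.
Offset 6: leading byte 0xF3 = 11110011 → 4-byte char #4 = F3 BA 87 8F.
Offset 10: leading byte 0xD8 = 11011000 → 2-byte char #5 = D8 B2.
Offset 12: leading byte 0xF0 = 11110000 → 4-byte char #6 = F0 93 B3 9D.
Offset 16: leading byte 0xD9 = 11011001 → 2-byte char #7 = D9 81.
Leading byte 0xD9 = 11011001 matches 110xxxxx → 2-byte sequence.
Byte 1: 0xD9 = 11011001, payload 11001 (5 bits).
Byte 2: 0x81 = 10000001 (10xxxxxx ✓), payload 000001.
Concatenate: 11001000001 = 0x641 (11 bits → U+0641).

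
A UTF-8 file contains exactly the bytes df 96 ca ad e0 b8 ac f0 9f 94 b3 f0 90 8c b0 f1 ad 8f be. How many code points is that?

Byte at offset 0: 0xDF = 11011111 → 2-byte char (#1). Advance 2.
Byte at offset 2: 0xCA = 11001010 → 2-byte char (#2). Advance 2.
Byte at offset 4: 0xE0 = 11100000 → 3-byte char (#3). Advance 3.
Byte at offset 7: 0xF0 = 11110000 → 4-byte char (#4). Advance 4.
Byte at offset 11: 0xF0 = 11110000 → 4-byte char (#5). Advance 4.
Byte at offset 15: 0xF1 = 11110001 → 4-byte char (#6). Advance 4.
Reached end at offset 19 after 6 code points.

6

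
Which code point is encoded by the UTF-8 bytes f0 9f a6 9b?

U+1F99B

Leading byte 0xF0 = 11110000 matches 11110xxx → 4-byte sequence.
Byte 1: 0xF0 = 11110000, payload 000 (3 bits).
Byte 2: 0x9F = 10011111 (10xxxxxx ✓), payload 011111.
Byte 3: 0xA6 = 10100110 (10xxxxxx ✓), payload 100110.
Byte 4: 0x9B = 10011011 (10xxxxxx ✓), payload 011011.
Concatenate: 000011111100110011011 = 0x1F99B (21 bits → U+1F99B).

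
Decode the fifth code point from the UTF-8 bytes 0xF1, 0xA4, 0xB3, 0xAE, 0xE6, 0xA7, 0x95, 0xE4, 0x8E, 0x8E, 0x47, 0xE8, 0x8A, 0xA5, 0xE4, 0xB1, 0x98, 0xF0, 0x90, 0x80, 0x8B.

U+82A5

Offset 0: leading byte 0xF1 = 11110001 → 4-byte char #1 = F1 A4 B3 AE.
Offset 4: leading byte 0xE6 = 11100110 → 3-byte char #2 = E6 A7 95.
Offset 7: leading byte 0xE4 = 11100100 → 3-byte char #3 = E4 8E 8E.
Offset 10: leading byte 0x47 = 01000111 → 1-byte char #4 = 47.
Offset 11: leading byte 0xE8 = 11101000 → 3-byte char #5 = E8 8A A5.
Leading byte 0xE8 = 11101000 matches 1110xxxx → 3-byte sequence.
Byte 1: 0xE8 = 11101000, payload 1000 (4 bits).
Byte 2: 0x8A = 10001010 (10xxxxxx ✓), payload 001010.
Byte 3: 0xA5 = 10100101 (10xxxxxx ✓), payload 100101.
Concatenate: 1000001010100101 = 0x82A5 (16 bits → U+82A5).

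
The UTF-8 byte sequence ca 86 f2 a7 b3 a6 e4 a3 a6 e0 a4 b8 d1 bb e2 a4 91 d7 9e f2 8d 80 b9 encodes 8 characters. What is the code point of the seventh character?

U+05DE

Offset 0: leading byte 0xCA = 11001010 → 2-byte char #1 = CA 86.
Offset 2: leading byte 0xF2 = 11110010 → 4-byte char #2 = F2 A7 B3 A6.
Offset 6: leading byte 0xE4 = 11100100 → 3-byte char #3 = E4 A3 A6.
Offset 9: leading byte 0xE0 = 11100000 → 3-byte char #4 = E0 A4 B8.
Offset 12: leading byte 0xD1 = 11010001 → 2-byte char #5 = D1 BB.
Offset 14: leading byte 0xE2 = 11100010 → 3-byte char #6 = E2 A4 91.
Offset 17: leading byte 0xD7 = 11010111 → 2-byte char #7 = D7 9E.
Leading byte 0xD7 = 11010111 matches 110xxxxx → 2-byte sequence.
Byte 1: 0xD7 = 11010111, payload 10111 (5 bits).
Byte 2: 0x9E = 10011110 (10xxxxxx ✓), payload 011110.
Concatenate: 10111011110 = 0x5DE (11 bits → U+05DE).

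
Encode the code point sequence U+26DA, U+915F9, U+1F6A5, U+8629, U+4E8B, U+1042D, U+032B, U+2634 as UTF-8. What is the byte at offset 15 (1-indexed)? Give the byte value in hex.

1-indexed offset 15 is 0-indexed offset 14.
U+26DA → 3-byte form E2 9B 9A at offsets 0–2.
U+915F9 → 4-byte form F2 91 97 B9 at offsets 3–6.
U+1F6A5 → 4-byte form F0 9F 9A A5 at offsets 7–10.
U+8629 → 3-byte form E8 98 A9 at offsets 11–13.
U+4E8B → 3-byte form E4 BA 8B at offsets 14–16.
Offset 14 falls in char 5's range; it's byte 1 of E4 BA 8B = 0xE4.

0xE4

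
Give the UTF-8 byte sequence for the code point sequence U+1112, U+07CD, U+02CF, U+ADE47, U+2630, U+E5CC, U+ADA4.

U+1112: 3-byte form → E1 84 92.
U+07CD: 2-byte form → DF 8D.
U+02CF: 2-byte form → CB 8F.
U+ADE47: 4-byte form → F2 AD B9 87.
U+2630: 3-byte form → E2 98 B0.
U+E5CC: 3-byte form → EE 97 8C.
U+ADA4: 3-byte form → EA B6 A4.
Concatenated (20 bytes): E1 84 92 DF 8D CB 8F F2 AD B9 87 E2 98 B0 EE 97 8C EA B6 A4.

E1 84 92 DF 8D CB 8F F2 AD B9 87 E2 98 B0 EE 97 8C EA B6 A4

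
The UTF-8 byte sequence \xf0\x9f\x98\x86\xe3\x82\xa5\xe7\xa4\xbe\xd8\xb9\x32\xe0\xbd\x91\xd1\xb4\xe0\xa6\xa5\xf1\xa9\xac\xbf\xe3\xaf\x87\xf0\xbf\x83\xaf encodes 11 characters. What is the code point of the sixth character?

U+0F51

Offset 0: leading byte 0xF0 = 11110000 → 4-byte char #1 = F0 9F 98 86.
Offset 4: leading byte 0xE3 = 11100011 → 3-byte char #2 = E3 82 A5.
Offset 7: leading byte 0xE7 = 11100111 → 3-byte char #3 = E7 A4 BE.
Offset 10: leading byte 0xD8 = 11011000 → 2-byte char #4 = D8 B9.
Offset 12: leading byte 0x32 = 00110010 → 1-byte char #5 = 32.
Offset 13: leading byte 0xE0 = 11100000 → 3-byte char #6 = E0 BD 91.
Leading byte 0xE0 = 11100000 matches 1110xxxx → 3-byte sequence.
Byte 1: 0xE0 = 11100000, payload 0000 (4 bits).
Byte 2: 0xBD = 10111101 (10xxxxxx ✓), payload 111101.
Byte 3: 0x91 = 10010001 (10xxxxxx ✓), payload 010001.
Concatenate: 0000111101010001 = 0xF51 (16 bits → U+0F51).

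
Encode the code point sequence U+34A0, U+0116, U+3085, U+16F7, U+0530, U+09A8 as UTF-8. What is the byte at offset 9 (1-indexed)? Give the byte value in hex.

0xE1

1-indexed offset 9 is 0-indexed offset 8.
U+34A0 → 3-byte form E3 92 A0 at offsets 0–2.
U+0116 → 2-byte form C4 96 at offsets 3–4.
U+3085 → 3-byte form E3 82 85 at offsets 5–7.
U+16F7 → 3-byte form E1 9B B7 at offsets 8–10.
Offset 8 falls in char 4's range; it's byte 1 of E1 9B B7 = 0xE1.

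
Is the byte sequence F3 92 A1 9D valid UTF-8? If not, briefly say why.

Leading byte 0xF3 = 11110011 → 4-byte form.
Continuation bytes 0x92=10010010, 0xA1=10100001, 0x9D=10011101 all match 10xxxxxx.
Decoded value 0xD285D is ≥ 0x10000 (shortest form) and not a surrogate.

valid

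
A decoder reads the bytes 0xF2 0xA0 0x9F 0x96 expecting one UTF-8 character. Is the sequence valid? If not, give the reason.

Leading byte 0xF2 = 11110010 → 4-byte form.
Continuation bytes 0xA0=10100000, 0x9F=10011111, 0x96=10010110 all match 10xxxxxx.
Decoded value 0xA07D6 is ≥ 0x10000 (shortest form) and not a surrogate.

valid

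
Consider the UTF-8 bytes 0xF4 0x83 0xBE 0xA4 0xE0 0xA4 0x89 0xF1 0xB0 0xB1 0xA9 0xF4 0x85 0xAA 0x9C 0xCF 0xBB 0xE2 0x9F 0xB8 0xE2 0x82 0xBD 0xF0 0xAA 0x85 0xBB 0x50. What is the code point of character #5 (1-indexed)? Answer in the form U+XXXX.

Offset 0: leading byte 0xF4 = 11110100 → 4-byte char #1 = F4 83 BE A4.
Offset 4: leading byte 0xE0 = 11100000 → 3-byte char #2 = E0 A4 89.
Offset 7: leading byte 0xF1 = 11110001 → 4-byte char #3 = F1 B0 B1 A9.
Offset 11: leading byte 0xF4 = 11110100 → 4-byte char #4 = F4 85 AA 9C.
Offset 15: leading byte 0xCF = 11001111 → 2-byte char #5 = CF BB.
Leading byte 0xCF = 11001111 matches 110xxxxx → 2-byte sequence.
Byte 1: 0xCF = 11001111, payload 01111 (5 bits).
Byte 2: 0xBB = 10111011 (10xxxxxx ✓), payload 111011.
Concatenate: 01111111011 = 0x3FB (11 bits → U+03FB).

U+03FB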